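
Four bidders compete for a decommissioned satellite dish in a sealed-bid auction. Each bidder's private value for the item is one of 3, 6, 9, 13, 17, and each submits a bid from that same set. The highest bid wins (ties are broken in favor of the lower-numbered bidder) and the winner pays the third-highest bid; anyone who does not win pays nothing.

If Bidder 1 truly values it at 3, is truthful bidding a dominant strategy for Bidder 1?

Check each profile of the others' bids and compare truth against every alternative bid.
Others bid (3, 6, 6): truth gives 0, best alternative gives -3.
Others bid (6, 3, 6): truth gives 0, best alternative gives -3.
Others bid (6, 6, 3): truth gives 0, best alternative gives -3.
Others bid (6, 6, 6): truth gives 0, best alternative gives -3.
Others bid (3, 3, 3): truth gives 0, best alternative gives 0.
Others bid (3, 3, 6): truth gives 0, best alternative gives 0.
(Remaining 119 profiles checked similarly; truth is weakly best in each.)
In every case the truthful bid is at least as good as any alternative, so it is a dominant strategy.

Yes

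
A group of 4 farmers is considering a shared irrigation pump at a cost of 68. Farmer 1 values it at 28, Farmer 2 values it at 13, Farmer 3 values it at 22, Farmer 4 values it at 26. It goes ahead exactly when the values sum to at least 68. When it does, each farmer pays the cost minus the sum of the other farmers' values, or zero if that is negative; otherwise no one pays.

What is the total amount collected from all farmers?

Total value 89 ≥ cost 68, so it is built.
Farmer 1: others sum to 61; max(0, 68 - 61) = 7.
Farmer 2: others sum to 76; max(0, 68 - 76) = 0.
Farmer 3: others sum to 67; max(0, 68 - 67) = 1.
Farmer 4: others sum to 63; max(0, 68 - 63) = 5.
Total collected = 7 + 0 + 1 + 5 = 13.

13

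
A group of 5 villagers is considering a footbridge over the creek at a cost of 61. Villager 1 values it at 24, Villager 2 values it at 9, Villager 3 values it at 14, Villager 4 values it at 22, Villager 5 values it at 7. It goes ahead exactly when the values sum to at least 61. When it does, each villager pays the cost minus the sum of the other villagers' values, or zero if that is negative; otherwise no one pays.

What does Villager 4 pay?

7

Total value 76 ≥ cost 61, so the project is built.
The other villagers' values sum to 54.
Cost minus that sum is 61 - 54 = 7.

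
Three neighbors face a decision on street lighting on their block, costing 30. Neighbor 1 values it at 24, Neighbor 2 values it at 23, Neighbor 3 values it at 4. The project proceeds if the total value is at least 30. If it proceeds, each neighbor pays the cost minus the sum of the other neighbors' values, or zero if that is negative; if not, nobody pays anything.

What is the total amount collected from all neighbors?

Total value 51 ≥ cost 30, so it is built.
Neighbor 1: others sum to 27; max(0, 30 - 27) = 3.
Neighbor 2: others sum to 28; max(0, 30 - 28) = 2.
Neighbor 3: others sum to 47; max(0, 30 - 47) = 0.
Total collected = 3 + 2 + 0 = 5.

5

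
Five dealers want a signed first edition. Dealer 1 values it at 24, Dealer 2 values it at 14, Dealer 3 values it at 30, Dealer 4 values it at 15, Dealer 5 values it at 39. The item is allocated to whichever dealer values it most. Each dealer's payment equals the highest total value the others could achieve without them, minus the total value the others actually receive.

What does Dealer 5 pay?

Dealer 5 has the highest value and receives the item.
Without Dealer 5, the item would go to the next-highest value, 30, so the others could achieve 30.
With Dealer 5 present and winning, the others receive nothing, so their total is 0.
Payment = 30 - 0 = 30.

30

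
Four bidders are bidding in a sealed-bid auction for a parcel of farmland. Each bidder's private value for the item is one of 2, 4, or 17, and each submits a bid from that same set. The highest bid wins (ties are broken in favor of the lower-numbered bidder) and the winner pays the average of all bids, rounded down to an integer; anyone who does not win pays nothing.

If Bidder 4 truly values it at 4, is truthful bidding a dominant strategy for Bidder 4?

Check each profile of the others' bids and compare truth against every alternative bid.
Others bid (2, 2, 2): truth gives 2, best alternative gives 0.
Others bid (2, 2, 4): truth gives 0, best alternative gives 0.
Others bid (2, 2, 17): truth gives 0, best alternative gives 0.
Others bid (2, 4, 2): truth gives 0, best alternative gives 0.
Others bid (2, 4, 4): truth gives 0, best alternative gives 0.
Others bid (2, 4, 17): truth gives 0, best alternative gives 0.
(Remaining 21 profiles checked similarly; truth is weakly best in each.)
In every case the truthful bid is at least as good as any alternative, so it is a dominant strategy.

Yes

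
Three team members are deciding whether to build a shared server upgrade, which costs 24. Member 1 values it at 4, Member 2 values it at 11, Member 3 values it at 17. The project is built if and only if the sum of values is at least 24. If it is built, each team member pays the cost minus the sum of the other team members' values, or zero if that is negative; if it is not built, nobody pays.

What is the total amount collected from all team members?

Total value 32 ≥ cost 24, so it is built.
Member 1: others sum to 28; max(0, 24 - 28) = 0.
Member 2: others sum to 21; max(0, 24 - 21) = 3.
Member 3: others sum to 15; max(0, 24 - 15) = 9.
Total collected = 0 + 3 + 9 = 12.

12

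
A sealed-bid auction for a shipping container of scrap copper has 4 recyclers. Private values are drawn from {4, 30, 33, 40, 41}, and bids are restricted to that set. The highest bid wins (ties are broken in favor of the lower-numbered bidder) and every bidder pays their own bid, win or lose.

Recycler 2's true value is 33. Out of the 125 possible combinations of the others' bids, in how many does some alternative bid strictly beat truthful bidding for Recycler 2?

Others bid (4, 4, 4): truth gives 0; bid 30 gives 3 > 0. Violating.
Others bid (4, 4, 30): truth gives 0; bid 30 gives 3 > 0. Violating.
Others bid (4, 4, 40): truth gives -33; bid 4 gives -4 > -33. Violating.
Others bid (4, 4, 41): truth gives -33; bid 4 gives -4 > -33. Violating.
Others bid (4, 4, 33): truth gives 0; no alternative beats it.
Others bid (4, 30, 33): truth gives 0; no alternative beats it.
(Checking all 125 profiles: 111 have a profitable deviation, 14 do not.)

111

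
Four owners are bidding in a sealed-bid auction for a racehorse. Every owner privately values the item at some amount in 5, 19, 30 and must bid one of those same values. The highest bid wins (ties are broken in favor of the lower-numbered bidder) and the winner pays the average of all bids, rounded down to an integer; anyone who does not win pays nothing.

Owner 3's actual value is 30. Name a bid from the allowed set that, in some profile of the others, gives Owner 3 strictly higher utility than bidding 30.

Suppose Owner 1 bids 5, Owner 2 bids 5 and Owner 4 bids 5.
Bid 30: wins, pays 11, utility 30 - 11 = 19.
Bid 19: wins, pays 8, utility 30 - 8 = 22.
So bidding 19 beats truth here (22 > 19).

19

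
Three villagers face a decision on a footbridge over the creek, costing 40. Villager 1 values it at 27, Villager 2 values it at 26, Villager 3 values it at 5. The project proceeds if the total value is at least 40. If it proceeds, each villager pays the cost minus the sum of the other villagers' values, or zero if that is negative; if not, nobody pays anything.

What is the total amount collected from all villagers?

17

Total value 58 ≥ cost 40, so it is built.
Villager 1: others sum to 31; max(0, 40 - 31) = 9.
Villager 2: others sum to 32; max(0, 40 - 32) = 8.
Villager 3: others sum to 53; max(0, 40 - 53) = 0.
Total collected = 9 + 8 + 0 = 17.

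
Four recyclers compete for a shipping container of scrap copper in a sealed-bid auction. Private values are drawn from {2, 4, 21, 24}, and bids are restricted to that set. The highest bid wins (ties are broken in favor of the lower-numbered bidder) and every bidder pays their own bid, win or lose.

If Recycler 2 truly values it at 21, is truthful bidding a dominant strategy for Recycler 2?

Consider the case where Recycler 1 bids 2, Recycler 3 bids 2 and Recycler 4 bids 2.
Truthful bid 21: wins, pays 21, utility 21 - 21 = 0.
Bid 4 instead: wins, pays 4, utility 21 - 4 = 17.
Since 17 > 0, bidding 4 is strictly better here, so truthful bidding is not dominant.

No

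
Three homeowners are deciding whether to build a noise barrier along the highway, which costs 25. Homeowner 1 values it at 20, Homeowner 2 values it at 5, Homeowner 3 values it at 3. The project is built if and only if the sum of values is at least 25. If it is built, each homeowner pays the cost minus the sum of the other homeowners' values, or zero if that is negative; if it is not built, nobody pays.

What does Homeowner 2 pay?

Total value 28 ≥ cost 25, so the project is built.
The other homeowners' values sum to 23.
Cost minus that sum is 25 - 23 = 2.

2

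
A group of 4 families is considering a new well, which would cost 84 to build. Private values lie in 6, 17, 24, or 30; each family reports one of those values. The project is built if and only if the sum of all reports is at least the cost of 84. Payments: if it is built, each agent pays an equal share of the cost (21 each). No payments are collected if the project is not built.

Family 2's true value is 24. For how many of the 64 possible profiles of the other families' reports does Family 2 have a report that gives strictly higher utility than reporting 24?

Others report (6, 24, 24): truth gives 0; report 30 gives 3 > 0. Violating.
Others report (17, 17, 24): truth gives 0; report 30 gives 3 > 0. Violating.
Others report (17, 24, 17): truth gives 0; report 30 gives 3 > 0. Violating.
Others report (24, 6, 24): truth gives 0; report 30 gives 3 > 0. Violating.
Others report (6, 6, 6): truth gives 0; no alternative beats it.
Others report (6, 6, 17): truth gives 0; no alternative beats it.
(Checking all 64 profiles: 6 have a profitable deviation, 58 do not.)

6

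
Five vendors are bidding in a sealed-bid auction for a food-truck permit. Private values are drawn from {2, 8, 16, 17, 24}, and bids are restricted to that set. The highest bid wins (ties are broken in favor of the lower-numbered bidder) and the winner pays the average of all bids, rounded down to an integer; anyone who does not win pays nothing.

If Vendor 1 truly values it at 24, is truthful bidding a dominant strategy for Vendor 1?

No

Consider the case where Vendor 2 bids 2, Vendor 3 bids 2, Vendor 4 bids 2 and Vendor 5 bids 2.
Truthful bid 24: wins, pays 6, utility 24 - 6 = 18.
Bid 2 instead: wins, pays 2, utility 24 - 2 = 22.
Since 22 > 18, bidding 2 is strictly better here, so truthful bidding is not dominant.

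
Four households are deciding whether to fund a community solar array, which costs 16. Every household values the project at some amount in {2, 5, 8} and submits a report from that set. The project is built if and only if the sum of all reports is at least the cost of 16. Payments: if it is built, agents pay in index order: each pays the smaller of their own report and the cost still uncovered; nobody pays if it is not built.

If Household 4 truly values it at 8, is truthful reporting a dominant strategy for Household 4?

Check each profile of the others' reports and compare truth against every alternative report.
Others report (2, 2, 5): truth gives 1, best alternative gives 0.
Others report (2, 5, 2): truth gives 1, best alternative gives 0.
Others report (5, 2, 2): truth gives 1, best alternative gives 0.
Others report (2, 8, 8): truth gives 8, best alternative gives 8.
Others report (5, 5, 8): truth gives 8, best alternative gives 8.
Others report (5, 8, 5): truth gives 8, best alternative gives 8.
(Remaining 21 profiles checked similarly; truth is weakly best in each.)
In every case the truthful report is at least as good as any alternative, so it is a dominant strategy.

Yes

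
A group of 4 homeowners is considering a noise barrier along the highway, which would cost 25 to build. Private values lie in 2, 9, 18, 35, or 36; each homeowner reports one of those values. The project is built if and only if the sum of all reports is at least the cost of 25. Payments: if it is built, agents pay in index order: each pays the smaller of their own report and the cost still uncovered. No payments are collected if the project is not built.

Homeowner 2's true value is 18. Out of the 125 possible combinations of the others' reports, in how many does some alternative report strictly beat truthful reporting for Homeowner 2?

70

Others report (2, 2, 18): truth gives 0; report 9 gives 9 > 0. Violating.
Others report (2, 2, 35): truth gives 0; report 2 gives 16 > 0. Violating.
Others report (2, 2, 36): truth gives 0; report 2 gives 16 > 0. Violating.
Others report (2, 9, 9): truth gives 0; report 9 gives 9 > 0. Violating.
Others report (2, 2, 2): truth gives 0; no alternative beats it.
Others report (2, 2, 9): truth gives 0; no alternative beats it.
(Checking all 125 profiles: 70 have a profitable deviation, 55 do not.)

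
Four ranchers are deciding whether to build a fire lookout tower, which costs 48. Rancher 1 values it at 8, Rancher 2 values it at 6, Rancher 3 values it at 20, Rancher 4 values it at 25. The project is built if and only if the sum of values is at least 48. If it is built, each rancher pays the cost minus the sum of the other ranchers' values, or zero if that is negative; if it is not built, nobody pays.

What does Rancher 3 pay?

Total value 59 ≥ cost 48, so the project is built.
The other ranchers' values sum to 39.
Cost minus that sum is 48 - 39 = 9.

9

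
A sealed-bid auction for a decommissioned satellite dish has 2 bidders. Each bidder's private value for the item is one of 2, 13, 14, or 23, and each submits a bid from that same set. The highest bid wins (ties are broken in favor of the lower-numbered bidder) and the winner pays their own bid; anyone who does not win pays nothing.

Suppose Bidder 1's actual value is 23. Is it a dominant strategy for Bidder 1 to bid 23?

No

Consider the case where Bidder 2 bids 2.
Truthful bid 23: wins, pays 23, utility 23 - 23 = 0.
Bid 2 instead: wins, pays 2, utility 23 - 2 = 21.
Since 21 > 0, bidding 2 is strictly better here, so truthful bidding is not dominant.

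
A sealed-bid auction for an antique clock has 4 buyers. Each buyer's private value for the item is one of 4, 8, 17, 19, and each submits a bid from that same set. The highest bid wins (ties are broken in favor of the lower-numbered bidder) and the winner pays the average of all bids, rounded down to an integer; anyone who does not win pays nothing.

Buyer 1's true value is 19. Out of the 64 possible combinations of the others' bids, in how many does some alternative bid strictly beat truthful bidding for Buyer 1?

26

Others bid (4, 4, 4): truth gives 12; bid 4 gives 15 > 12. Violating.
Others bid (4, 4, 8): truth gives 11; bid 8 gives 13 > 11. Violating.
Others bid (4, 4, 17): truth gives 8; bid 17 gives 9 > 8. Violating.
Others bid (4, 8, 4): truth gives 11; bid 8 gives 13 > 11. Violating.
Others bid (4, 4, 19): truth gives 8; no alternative beats it.
Others bid (4, 8, 19): truth gives 7; no alternative beats it.
(Checking all 64 profiles: 26 have a profitable deviation, 38 do not.)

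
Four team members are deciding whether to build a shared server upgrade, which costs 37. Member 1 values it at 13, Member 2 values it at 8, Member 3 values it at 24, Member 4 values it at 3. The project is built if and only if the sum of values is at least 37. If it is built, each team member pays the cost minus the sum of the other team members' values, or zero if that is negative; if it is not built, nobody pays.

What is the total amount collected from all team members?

Total value 48 ≥ cost 37, so it is built.
Member 1: others sum to 35; max(0, 37 - 35) = 2.
Member 2: others sum to 40; max(0, 37 - 40) = 0.
Member 3: others sum to 24; max(0, 37 - 24) = 13.
Member 4: others sum to 45; max(0, 37 - 45) = 0.
Total collected = 2 + 0 + 13 + 0 = 15.

15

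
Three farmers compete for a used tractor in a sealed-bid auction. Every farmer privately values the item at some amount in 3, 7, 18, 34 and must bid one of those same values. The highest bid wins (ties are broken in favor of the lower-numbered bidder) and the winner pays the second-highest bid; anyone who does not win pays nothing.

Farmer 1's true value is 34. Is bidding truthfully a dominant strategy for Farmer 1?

Yes

Check each profile of the others' bids and compare truth against every alternative bid.
Others bid (3, 3): truth gives 31, best alternative gives 31.
Others bid (3, 7): truth gives 27, best alternative gives 27.
Others bid (7, 3): truth gives 27, best alternative gives 27.
Others bid (7, 7): truth gives 27, best alternative gives 27.
Others bid (3, 18): truth gives 16, best alternative gives 16.
Others bid (7, 18): truth gives 16, best alternative gives 16.
(Remaining 10 profiles checked similarly; truth is weakly best in each.)
In every case the truthful bid is at least as good as any alternative, so it is a dominant strategy.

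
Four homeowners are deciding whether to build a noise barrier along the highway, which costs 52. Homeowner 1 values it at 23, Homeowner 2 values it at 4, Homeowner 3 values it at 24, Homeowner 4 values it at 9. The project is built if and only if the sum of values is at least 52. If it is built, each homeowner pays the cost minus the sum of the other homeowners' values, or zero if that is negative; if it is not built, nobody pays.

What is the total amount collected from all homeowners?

Total value 60 ≥ cost 52, so it is built.
Homeowner 1: others sum to 37; max(0, 52 - 37) = 15.
Homeowner 2: others sum to 56; max(0, 52 - 56) = 0.
Homeowner 3: others sum to 36; max(0, 52 - 36) = 16.
Homeowner 4: others sum to 51; max(0, 52 - 51) = 1.
Total collected = 15 + 0 + 16 + 1 = 32.

32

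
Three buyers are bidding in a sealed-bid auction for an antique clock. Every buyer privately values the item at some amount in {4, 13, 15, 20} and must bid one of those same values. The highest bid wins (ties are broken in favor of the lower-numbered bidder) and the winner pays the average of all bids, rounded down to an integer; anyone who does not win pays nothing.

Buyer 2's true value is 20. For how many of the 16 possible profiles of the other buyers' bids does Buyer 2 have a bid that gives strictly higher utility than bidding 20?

6

Others bid (4, 4): truth gives 11; bid 13 gives 13 > 11. Violating.
Others bid (4, 13): truth gives 8; bid 13 gives 10 > 8. Violating.
Others bid (4, 15): truth gives 7; bid 15 gives 9 > 7. Violating.
Others bid (13, 4): truth gives 8; bid 15 gives 10 > 8. Violating.
Others bid (4, 20): truth gives 6; no alternative beats it.
Others bid (13, 20): truth gives 3; no alternative beats it.
(Checking all 16 profiles: 6 have a profitable deviation, 10 do not.)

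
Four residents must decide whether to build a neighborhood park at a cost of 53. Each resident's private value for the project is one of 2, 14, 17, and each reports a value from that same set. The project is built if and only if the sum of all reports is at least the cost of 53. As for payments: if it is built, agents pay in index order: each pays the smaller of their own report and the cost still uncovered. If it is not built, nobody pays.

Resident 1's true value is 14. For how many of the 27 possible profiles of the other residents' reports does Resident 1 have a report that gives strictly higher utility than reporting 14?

Others report (17, 17, 17): truth gives 0; report 2 gives 12 > 0. Violating.
Others report (2, 2, 2): truth gives 0; no alternative beats it.
Others report (2, 2, 14): truth gives 0; no alternative beats it.
(Checking all 27 profiles: 1 has a profitable deviation, 26 do not.)

1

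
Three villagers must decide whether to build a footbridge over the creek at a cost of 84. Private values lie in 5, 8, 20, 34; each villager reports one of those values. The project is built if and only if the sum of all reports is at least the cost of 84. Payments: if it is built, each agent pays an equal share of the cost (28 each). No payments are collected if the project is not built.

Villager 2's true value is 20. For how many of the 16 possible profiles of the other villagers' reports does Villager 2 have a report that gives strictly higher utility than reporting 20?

Others report (34, 34): truth gives -8; report 5 gives 0 > -8. Violating.
Others report (5, 5): truth gives 0; no alternative beats it.
Others report (5, 8): truth gives 0; no alternative beats it.
(Checking all 16 profiles: 1 has a profitable deviation, 15 do not.)

1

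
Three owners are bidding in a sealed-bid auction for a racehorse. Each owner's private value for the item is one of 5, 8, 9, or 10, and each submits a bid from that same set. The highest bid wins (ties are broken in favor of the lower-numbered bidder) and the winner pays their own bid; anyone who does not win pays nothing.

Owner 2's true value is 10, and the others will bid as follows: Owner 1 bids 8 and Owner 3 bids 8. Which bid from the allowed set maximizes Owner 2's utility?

9

Bid 5: loses, pays 0, utility 0.
Bid 8: loses, pays 0, utility 0.
Bid 9: wins, pays 9, utility 10 - 9 = 1.
Bid 10: wins, pays 10, utility 10 - 10 = 0.
The best choice is 9 with utility 1.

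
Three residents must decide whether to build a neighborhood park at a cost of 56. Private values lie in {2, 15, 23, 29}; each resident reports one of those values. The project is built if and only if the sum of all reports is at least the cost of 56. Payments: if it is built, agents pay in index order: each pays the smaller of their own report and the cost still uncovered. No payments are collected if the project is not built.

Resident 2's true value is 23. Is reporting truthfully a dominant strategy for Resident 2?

No

Consider the case where Resident 1 reports 15 and Resident 3 reports 29.
Truthful report 23: project built, pays 23, utility 23 - 23 = 0.
Report 15 instead: project built, pays 15, utility 23 - 15 = 8.
Since 8 > 0, reporting 15 is strictly better here, so truthful reporting is not dominant.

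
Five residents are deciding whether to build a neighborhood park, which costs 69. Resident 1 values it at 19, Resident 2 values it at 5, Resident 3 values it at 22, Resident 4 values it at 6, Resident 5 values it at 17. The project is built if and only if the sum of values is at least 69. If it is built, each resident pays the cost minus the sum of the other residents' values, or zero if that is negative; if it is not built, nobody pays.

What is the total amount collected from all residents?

69

Total value 69 ≥ cost 69, so it is built.
Resident 1: others sum to 50; max(0, 69 - 50) = 19.
Resident 2: others sum to 64; max(0, 69 - 64) = 5.
Resident 3: others sum to 47; max(0, 69 - 47) = 22.
Resident 4: others sum to 63; max(0, 69 - 63) = 6.
Resident 5: others sum to 52; max(0, 69 - 52) = 17.
Total collected = 19 + 5 + 22 + 6 + 17 = 69.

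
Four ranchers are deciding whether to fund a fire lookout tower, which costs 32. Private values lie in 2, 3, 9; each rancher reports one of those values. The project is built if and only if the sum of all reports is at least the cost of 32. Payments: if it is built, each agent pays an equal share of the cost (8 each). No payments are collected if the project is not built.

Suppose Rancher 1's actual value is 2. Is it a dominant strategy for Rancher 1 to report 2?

Yes

Check each profile of the others' reports and compare truth against every alternative report.
Others report (2, 2, 2): truth gives 0, best alternative gives 0.
Others report (2, 2, 3): truth gives 0, best alternative gives 0.
Others report (2, 2, 9): truth gives 0, best alternative gives 0.
Others report (2, 3, 2): truth gives 0, best alternative gives 0.
Others report (2, 3, 3): truth gives 0, best alternative gives 0.
Others report (2, 3, 9): truth gives 0, best alternative gives 0.
(Remaining 21 profiles checked similarly; truth is weakly best in each.)
In every case the truthful report is at least as good as any alternative, so it is a dominant strategy.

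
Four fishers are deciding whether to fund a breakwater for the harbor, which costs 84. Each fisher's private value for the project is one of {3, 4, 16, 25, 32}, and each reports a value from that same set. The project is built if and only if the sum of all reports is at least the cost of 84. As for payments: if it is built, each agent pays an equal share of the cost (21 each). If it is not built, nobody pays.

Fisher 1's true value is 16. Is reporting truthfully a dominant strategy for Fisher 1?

Consider the case where Fisher 2 reports 4, Fisher 3 reports 32 and Fisher 4 reports 32.
Truthful report 16: project built, pays 21, utility 16 - 21 = -5.
Report 3 instead: project not built, utility 0.
Since 0 > -5, reporting 3 is strictly better here, so truthful reporting is not dominant.

No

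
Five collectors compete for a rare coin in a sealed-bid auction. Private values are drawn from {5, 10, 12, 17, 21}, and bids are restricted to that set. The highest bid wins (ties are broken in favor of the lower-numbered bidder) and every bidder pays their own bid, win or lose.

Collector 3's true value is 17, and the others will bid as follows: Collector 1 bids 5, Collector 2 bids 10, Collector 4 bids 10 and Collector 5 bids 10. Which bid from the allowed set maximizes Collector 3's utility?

12

Bid 5: loses but pays 5, utility -5.
Bid 10: loses but pays 10, utility -10.
Bid 12: wins, pays 12, utility 17 - 12 = 5.
Bid 17: wins, pays 17, utility 17 - 17 = 0.
Bid 21: wins, pays 21, utility 17 - 21 = -4.
The best choice is 12 with utility 5.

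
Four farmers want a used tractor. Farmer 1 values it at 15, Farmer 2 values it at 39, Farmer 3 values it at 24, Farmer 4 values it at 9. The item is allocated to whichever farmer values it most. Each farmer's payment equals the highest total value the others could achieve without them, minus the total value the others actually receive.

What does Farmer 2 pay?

24

Farmer 2 has the highest value and receives the item.
Without Farmer 2, the item would go to the next-highest value, 24, so the others could achieve 24.
With Farmer 2 present and winning, the others receive nothing, so their total is 0.
Payment = 24 - 0 = 24.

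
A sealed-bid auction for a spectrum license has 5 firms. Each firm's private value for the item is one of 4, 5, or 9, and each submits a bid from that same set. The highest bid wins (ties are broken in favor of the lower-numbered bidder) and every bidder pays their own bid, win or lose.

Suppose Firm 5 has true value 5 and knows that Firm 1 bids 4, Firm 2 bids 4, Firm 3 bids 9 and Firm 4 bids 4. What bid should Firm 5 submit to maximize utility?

Bid 4: loses but pays 4, utility -4.
Bid 5: loses but pays 5, utility -5.
Bid 9: loses but pays 9, utility -9.
The best choice is 4 with utility -4.

4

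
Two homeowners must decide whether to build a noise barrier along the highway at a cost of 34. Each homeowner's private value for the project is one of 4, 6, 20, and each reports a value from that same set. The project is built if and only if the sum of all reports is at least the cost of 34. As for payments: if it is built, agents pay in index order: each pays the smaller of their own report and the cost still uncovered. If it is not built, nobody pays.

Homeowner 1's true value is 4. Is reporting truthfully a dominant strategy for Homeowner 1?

Yes

Check each profile of the others' reports and compare truth against every alternative report.
Others report (4): truth gives 0, best alternative gives 0.
Others report (6): truth gives 0, best alternative gives 0.
Others report (20): truth gives 0, best alternative gives 0.
In every case the truthful report is at least as good as any alternative, so it is a dominant strategy.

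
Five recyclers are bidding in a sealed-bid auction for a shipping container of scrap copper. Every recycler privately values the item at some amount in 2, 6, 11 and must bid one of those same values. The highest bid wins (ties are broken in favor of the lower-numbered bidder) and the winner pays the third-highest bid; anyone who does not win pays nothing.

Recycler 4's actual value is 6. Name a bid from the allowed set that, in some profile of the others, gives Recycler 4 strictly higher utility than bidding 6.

Suppose Recycler 1 bids 2, Recycler 2 bids 2, Recycler 3 bids 2 and Recycler 5 bids 11.
Bid 6: loses, pays 0, utility 0.
Bid 11: wins, pays 2, utility 6 - 2 = 4.
So bidding 11 beats truth here (4 > 0).

11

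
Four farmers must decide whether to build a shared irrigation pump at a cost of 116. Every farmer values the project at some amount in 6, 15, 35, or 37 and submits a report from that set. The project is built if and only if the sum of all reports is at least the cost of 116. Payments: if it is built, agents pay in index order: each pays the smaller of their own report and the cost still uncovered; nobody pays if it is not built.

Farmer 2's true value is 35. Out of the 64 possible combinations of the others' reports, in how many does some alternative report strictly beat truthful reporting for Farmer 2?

Others report (35, 35, 35): truth gives 0; report 15 gives 20 > 0. Violating.
Others report (35, 35, 37): truth gives 0; report 15 gives 20 > 0. Violating.
Others report (35, 37, 35): truth gives 0; report 15 gives 20 > 0. Violating.
Others report (35, 37, 37): truth gives 0; report 15 gives 20 > 0. Violating.
Others report (6, 6, 6): truth gives 0; no alternative beats it.
Others report (6, 6, 15): truth gives 0; no alternative beats it.
(Checking all 64 profiles: 8 have a profitable deviation, 56 do not.)

8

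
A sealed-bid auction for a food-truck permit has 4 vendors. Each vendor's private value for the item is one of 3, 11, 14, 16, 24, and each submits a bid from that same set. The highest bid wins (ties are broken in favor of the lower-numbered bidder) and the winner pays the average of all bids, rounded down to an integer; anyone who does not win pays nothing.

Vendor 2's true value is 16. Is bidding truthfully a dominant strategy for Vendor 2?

No

Consider the case where Vendor 1 bids 3, Vendor 3 bids 3 and Vendor 4 bids 3.
Truthful bid 16: wins, pays 6, utility 16 - 6 = 10.
Bid 11 instead: wins, pays 5, utility 16 - 5 = 11.
Since 11 > 10, bidding 11 is strictly better here, so truthful bidding is not dominant.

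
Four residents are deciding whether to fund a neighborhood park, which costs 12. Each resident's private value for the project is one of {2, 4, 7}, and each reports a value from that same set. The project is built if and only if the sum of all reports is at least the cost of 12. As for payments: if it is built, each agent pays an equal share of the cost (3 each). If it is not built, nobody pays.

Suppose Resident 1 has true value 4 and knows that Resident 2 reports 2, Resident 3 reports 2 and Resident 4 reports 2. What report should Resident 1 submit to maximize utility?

7

Report 2: project not built, utility 0.
Report 4: project not built, utility 0.
Report 7: project built, pays 3, utility 4 - 3 = 1.
The best choice is 7 with utility 1.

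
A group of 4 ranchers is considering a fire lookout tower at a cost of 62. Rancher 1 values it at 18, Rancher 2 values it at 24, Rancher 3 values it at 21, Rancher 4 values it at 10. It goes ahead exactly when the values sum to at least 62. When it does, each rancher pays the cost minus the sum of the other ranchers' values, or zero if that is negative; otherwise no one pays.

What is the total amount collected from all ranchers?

Total value 73 ≥ cost 62, so it is built.
Rancher 1: others sum to 55; max(0, 62 - 55) = 7.
Rancher 2: others sum to 49; max(0, 62 - 49) = 13.
Rancher 3: others sum to 52; max(0, 62 - 52) = 10.
Rancher 4: others sum to 63; max(0, 62 - 63) = 0.
Total collected = 7 + 13 + 10 + 0 = 30.

30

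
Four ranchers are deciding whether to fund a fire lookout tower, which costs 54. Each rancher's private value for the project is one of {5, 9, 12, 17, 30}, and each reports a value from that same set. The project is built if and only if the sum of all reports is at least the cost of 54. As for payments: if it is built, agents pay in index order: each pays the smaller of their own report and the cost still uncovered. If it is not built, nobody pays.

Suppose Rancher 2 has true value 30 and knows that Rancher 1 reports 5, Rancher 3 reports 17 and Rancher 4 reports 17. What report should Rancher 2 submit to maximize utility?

17

Report 5: project not built, utility 0.
Report 9: project not built, utility 0.
Report 12: project not built, utility 0.
Report 17: project built, pays 17, utility 30 - 17 = 13.
Report 30: project built, pays 30, utility 30 - 30 = 0.
The best choice is 17 with utility 13.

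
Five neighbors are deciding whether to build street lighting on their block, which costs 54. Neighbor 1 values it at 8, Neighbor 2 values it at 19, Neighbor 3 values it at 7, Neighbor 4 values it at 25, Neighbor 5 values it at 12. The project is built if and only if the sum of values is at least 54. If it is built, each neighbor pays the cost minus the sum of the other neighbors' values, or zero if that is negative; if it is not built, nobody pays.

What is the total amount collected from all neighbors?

Total value 71 ≥ cost 54, so it is built.
Neighbor 1: others sum to 63; max(0, 54 - 63) = 0.
Neighbor 2: others sum to 52; max(0, 54 - 52) = 2.
Neighbor 3: others sum to 64; max(0, 54 - 64) = 0.
Neighbor 4: others sum to 46; max(0, 54 - 46) = 8.
Neighbor 5: others sum to 59; max(0, 54 - 59) = 0.
Total collected = 0 + 2 + 0 + 8 + 0 = 10.

10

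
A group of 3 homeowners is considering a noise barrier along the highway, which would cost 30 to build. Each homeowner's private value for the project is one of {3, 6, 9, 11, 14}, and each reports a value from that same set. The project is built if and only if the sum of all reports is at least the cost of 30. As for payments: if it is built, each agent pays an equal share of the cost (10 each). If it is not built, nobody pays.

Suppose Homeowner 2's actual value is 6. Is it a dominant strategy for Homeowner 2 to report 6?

No

Consider the case where Homeowner 1 reports 11 and Homeowner 3 reports 14.
Truthful report 6: project built, pays 10, utility 6 - 10 = -4.
Report 3 instead: project not built, utility 0.
Since 0 > -4, reporting 3 is strictly better here, so truthful reporting is not dominant.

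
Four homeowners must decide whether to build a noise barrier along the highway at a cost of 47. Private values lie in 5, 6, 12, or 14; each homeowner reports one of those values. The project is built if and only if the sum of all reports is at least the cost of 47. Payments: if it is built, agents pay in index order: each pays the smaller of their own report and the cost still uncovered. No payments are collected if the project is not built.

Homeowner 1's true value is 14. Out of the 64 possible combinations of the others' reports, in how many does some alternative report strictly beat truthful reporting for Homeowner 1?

8

Others report (12, 12, 12): truth gives 0; report 12 gives 2 > 0. Violating.
Others report (12, 12, 14): truth gives 0; report 12 gives 2 > 0. Violating.
Others report (12, 14, 12): truth gives 0; report 12 gives 2 > 0. Violating.
Others report (12, 14, 14): truth gives 0; report 12 gives 2 > 0. Violating.
Others report (5, 5, 5): truth gives 0; no alternative beats it.
Others report (5, 5, 6): truth gives 0; no alternative beats it.
(Checking all 64 profiles: 8 have a profitable deviation, 56 do not.)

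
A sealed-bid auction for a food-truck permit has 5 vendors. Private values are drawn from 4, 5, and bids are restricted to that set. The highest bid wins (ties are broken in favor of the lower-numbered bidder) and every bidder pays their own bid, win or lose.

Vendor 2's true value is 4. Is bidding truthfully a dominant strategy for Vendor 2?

No

Consider the case where Vendor 1 bids 4, Vendor 3 bids 4, Vendor 4 bids 4 and Vendor 5 bids 4.
Truthful bid 4: loses but pays 4, utility -4.
Bid 5 instead: wins, pays 5, utility 4 - 5 = -1.
Since -1 > -4, bidding 5 is strictly better here, so truthful bidding is not dominant.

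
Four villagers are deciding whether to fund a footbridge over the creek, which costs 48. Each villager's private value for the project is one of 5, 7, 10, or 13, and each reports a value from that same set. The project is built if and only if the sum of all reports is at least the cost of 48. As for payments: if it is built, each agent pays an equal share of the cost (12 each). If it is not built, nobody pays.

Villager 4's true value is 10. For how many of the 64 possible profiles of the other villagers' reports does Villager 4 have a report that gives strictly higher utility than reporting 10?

Others report (13, 13, 13): truth gives -2; report 5 gives 0 > -2. Violating.
Others report (5, 5, 5): truth gives 0; no alternative beats it.
Others report (5, 5, 7): truth gives 0; no alternative beats it.
(Checking all 64 profiles: 1 has a profitable deviation, 63 do not.)

1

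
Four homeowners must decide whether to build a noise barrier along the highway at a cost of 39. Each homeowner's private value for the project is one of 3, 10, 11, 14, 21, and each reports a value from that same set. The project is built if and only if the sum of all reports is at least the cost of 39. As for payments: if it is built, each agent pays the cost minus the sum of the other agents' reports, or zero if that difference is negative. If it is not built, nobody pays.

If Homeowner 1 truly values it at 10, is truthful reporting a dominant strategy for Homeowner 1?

Check each profile of the others' reports and compare truth against every alternative report.
Others report (3, 21, 21): truth gives 10, best alternative gives 10.
Others report (10, 10, 21): truth gives 10, best alternative gives 10.
Others report (10, 11, 21): truth gives 10, best alternative gives 10.
Others report (10, 14, 21): truth gives 10, best alternative gives 10.
Others report (10, 21, 10): truth gives 10, best alternative gives 10.
Others report (10, 21, 11): truth gives 10, best alternative gives 10.
(Remaining 119 profiles checked similarly; truth is weakly best in each.)
In every case the truthful report is at least as good as any alternative, so it is a dominant strategy.

Yes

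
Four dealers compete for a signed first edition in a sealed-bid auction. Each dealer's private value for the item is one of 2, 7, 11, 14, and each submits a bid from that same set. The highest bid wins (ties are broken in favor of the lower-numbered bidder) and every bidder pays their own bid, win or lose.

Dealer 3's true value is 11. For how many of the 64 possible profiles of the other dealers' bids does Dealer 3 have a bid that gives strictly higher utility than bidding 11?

Others bid (2, 2, 2): truth gives 0; bid 7 gives 4 > 0. Violating.
Others bid (2, 2, 7): truth gives 0; bid 7 gives 4 > 0. Violating.
Others bid (2, 2, 14): truth gives -11; bid 2 gives -2 > -11. Violating.
Others bid (2, 7, 14): truth gives -11; bid 2 gives -2 > -11. Violating.
Others bid (2, 2, 11): truth gives 0; no alternative beats it.
Others bid (2, 7, 2): truth gives 0; no alternative beats it.
(Checking all 64 profiles: 54 have a profitable deviation, 10 do not.)

54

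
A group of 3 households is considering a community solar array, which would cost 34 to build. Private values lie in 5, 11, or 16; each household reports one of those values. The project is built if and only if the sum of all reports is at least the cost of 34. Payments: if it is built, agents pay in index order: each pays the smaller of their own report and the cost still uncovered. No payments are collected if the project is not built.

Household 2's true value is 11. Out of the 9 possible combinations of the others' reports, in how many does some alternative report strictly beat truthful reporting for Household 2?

1

Others report (16, 16): truth gives 0; report 5 gives 6 > 0. Violating.
Others report (5, 5): truth gives 0; no alternative beats it.
Others report (5, 11): truth gives 0; no alternative beats it.
(Checking all 9 profiles: 1 has a profitable deviation, 8 do not.)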